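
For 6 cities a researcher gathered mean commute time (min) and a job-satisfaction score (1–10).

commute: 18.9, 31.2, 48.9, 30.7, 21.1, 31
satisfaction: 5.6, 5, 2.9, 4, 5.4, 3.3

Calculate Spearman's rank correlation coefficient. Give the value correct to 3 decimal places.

Rank commute: 1, 5, 6, 3, 2, 4
Rank satisfaction: 6, 4, 1, 3, 5, 2
d = rank(commute) − rank(satisfaction): -5, 1, 5, 0, -3, 2; Σd² = 64
ρ = 1 − 6Σd² / [n(n²−1)] = 1 − 6×64 / (6×35) = 1 − 384/210 ≈ -0.829

-0.829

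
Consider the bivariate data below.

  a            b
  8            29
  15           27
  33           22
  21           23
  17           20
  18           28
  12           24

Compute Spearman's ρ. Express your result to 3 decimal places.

-0.571

Rank a: 1, 3, 7, 6, 4, 5, 2
Rank b: 7, 5, 2, 3, 1, 6, 4
d = rank(a) − rank(b): -6, -2, 5, 3, 3, -1, -2; Σd² = 88
ρ = 1 − 6Σd² / [n(n²−1)] = 1 − 6×88 / (7×48) = 1 − 528/336 ≈ -0.571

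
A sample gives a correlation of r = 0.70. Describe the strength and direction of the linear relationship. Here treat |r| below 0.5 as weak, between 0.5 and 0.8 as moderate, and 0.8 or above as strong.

r = 0.70 > 0 so the relationship is positive.
|r| = 0.70, which falls in the moderate range.

moderate positive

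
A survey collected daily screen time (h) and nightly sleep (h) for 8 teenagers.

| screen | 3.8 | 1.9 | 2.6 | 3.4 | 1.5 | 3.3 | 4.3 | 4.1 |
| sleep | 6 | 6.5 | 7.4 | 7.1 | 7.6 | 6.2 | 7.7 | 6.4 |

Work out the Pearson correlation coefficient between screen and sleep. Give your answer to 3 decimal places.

n = 8, Σx = 24.9, Σy = 54.9, Σx² = 84.81, Σy² = 379.87, Σxy = 169.74
nΣxy − ΣxΣy = 1357.92 − 1367.01 = -9.09
nΣx² − (Σx)² = 678.48 − 620.01 = 58.47; nΣy² − (Σy)² = 3038.96 − 3014.01 = 24.95
r = -9.09 / √(58.47 × 24.95) = -9.09 / 38.1946 ≈ -0.238

-0.238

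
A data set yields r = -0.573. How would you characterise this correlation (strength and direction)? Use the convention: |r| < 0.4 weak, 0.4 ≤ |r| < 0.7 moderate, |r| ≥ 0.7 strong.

moderate negative

r = -0.573 < 0 so the relationship is negative.
|r| = 0.573, which falls in the moderate range.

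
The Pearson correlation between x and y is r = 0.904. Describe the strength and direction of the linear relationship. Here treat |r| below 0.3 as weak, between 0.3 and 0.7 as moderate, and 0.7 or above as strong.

strong positive

r = 0.904 > 0 so the relationship is positive.
|r| = 0.904, which falls in the strong range.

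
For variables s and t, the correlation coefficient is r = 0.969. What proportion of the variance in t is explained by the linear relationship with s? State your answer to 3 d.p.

r² = (0.969)² = 0.939

0.939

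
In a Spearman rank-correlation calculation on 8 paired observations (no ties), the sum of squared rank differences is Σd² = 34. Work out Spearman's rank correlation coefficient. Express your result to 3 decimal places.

0.595

ρ = 1 − 6Σd² / [n(n²−1)] = 1 − 6×34 / (8×63)
  = 1 − 204/504 = 1 − 0.4048 ≈ 0.595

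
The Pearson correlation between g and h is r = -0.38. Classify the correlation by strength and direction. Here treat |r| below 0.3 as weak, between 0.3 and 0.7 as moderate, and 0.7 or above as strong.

moderate negative

r = -0.38 < 0 so the relationship is negative.
|r| = 0.38, which falls in the moderate range.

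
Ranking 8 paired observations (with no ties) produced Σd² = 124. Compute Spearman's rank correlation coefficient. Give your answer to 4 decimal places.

-0.4762

ρ = 1 − 6Σd² / [n(n²−1)] = 1 − 6×124 / (8×63)
  = 1 − 744/504 = 1 − 1.47619 ≈ -0.4762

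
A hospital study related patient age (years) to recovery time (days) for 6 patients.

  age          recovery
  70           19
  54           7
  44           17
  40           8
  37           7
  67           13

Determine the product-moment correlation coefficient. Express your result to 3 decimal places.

n = 6, Σx = 312, Σy = 71, Σx² = 17210, Σy² = 981, Σxy = 3906
nΣxy − ΣxΣy = 23436 − 22152 = 1284
nΣx² − (Σx)² = 103260 − 97344 = 5916; nΣy² − (Σy)² = 5886 − 5041 = 845
r = 1284 / √(5916 × 845) = 1284 / 2235.8488 ≈ 0.574

0.574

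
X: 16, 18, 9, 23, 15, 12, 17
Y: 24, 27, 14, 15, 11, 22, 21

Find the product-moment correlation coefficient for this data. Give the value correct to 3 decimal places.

0.135

n = 7, ΣX = 110, ΣY = 134, ΣX² = 1848, ΣY² = 2772, ΣXY = 2127
nΣXY − ΣXΣY = 14889 − 14740 = 149
nΣX² − (ΣX)² = 12936 − 12100 = 836; nΣY² − (ΣY)² = 19404 − 17956 = 1448
r = 149 / √(836 × 1448) = 149 / 1100.2400 ≈ 0.135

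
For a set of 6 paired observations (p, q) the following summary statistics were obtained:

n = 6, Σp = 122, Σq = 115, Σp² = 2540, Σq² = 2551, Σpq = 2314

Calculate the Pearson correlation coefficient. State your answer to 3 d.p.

-0.170

r = (nΣpq − ΣpΣq) / √[(nΣp² − (Σp)²)(nΣq² − (Σq)²)]
Numerator: 6×2314 − 122×115 = -146
Denominator: √[(15240 − 14884)(15306 − 13225)] = √[356 × 2081] = 860.7183
r = -146 / 860.7183 ≈ -0.170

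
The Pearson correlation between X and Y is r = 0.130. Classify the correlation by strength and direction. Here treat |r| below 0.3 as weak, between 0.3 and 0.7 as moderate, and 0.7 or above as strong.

weak positive

r = 0.130 > 0 so the relationship is positive.
|r| = 0.130, which falls in the weak range.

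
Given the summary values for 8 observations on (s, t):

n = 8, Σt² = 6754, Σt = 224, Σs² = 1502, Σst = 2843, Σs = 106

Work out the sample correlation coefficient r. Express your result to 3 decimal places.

-0.577

r = (nΣst − ΣsΣt) / √[(nΣs² − (Σs)²)(nΣt² − (Σt)²)]
Numerator: 8×2843 − 106×224 = -1000
Denominator: √[(12016 − 11236)(54032 − 50176)] = √[780 × 3856] = 1734.2664
r = -1000 / 1734.2664 ≈ -0.577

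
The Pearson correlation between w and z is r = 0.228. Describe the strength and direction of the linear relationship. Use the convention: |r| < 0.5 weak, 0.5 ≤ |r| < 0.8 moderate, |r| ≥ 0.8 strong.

r = 0.228 > 0 so the relationship is positive.
|r| = 0.228, which falls in the weak range.

weak positive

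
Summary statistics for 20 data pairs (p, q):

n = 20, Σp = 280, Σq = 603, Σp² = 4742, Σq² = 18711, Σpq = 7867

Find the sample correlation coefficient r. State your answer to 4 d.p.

r = (nΣpq − ΣpΣq) / √[(nΣp² − (Σp)²)(nΣq² − (Σq)²)]
Numerator: 20×7867 − 280×603 = -11500
Denominator: √[(94840 − 78400)(374220 − 363609)] = √[16440 × 10611] = 13207.7568
r = -11500 / 13207.7568 ≈ -0.8707

-0.8707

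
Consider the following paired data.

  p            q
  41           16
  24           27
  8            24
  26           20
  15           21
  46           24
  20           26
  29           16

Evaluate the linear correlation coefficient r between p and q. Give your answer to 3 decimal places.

-0.338

n = 8, Σp = 209, Σq = 174, Σp² = 6579, Σq² = 3910, Σpq = 4419
nΣpq − ΣpΣq = 35352 − 36366 = -1014
nΣp² − (Σp)² = 52632 − 43681 = 8951; nΣq² − (Σq)² = 31280 − 30276 = 1004
r = -1014 / √(8951 × 1004) = -1014 / 2997.7999 ≈ -0.338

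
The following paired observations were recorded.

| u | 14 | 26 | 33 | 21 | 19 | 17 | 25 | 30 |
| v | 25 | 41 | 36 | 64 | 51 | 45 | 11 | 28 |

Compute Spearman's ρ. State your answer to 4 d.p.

Rank u: 1, 6, 8, 4, 3, 2, 5, 7
Rank v: 2, 5, 4, 8, 7, 6, 1, 3
d = rank(u) − rank(v): -1, 1, 4, -4, -4, -4, 4, 4; Σd² = 98
ρ = 1 − 6Σd² / [n(n²−1)] = 1 − 6×98 / (8×63) = 1 − 588/504 ≈ -0.1667

-0.1667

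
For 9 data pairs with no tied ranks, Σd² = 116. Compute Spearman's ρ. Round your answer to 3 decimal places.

0.033

ρ = 1 − 6Σd² / [n(n²−1)] = 1 − 6×116 / (9×80)
  = 1 − 696/720 = 1 − 0.9667 ≈ 0.033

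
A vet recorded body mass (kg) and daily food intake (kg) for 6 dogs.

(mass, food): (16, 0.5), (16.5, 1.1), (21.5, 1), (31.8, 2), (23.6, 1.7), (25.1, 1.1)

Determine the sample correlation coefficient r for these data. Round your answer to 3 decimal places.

0.830

n = 6, Σx = 134.5, Σy = 7.4, Σx² = 3188.71, Σy² = 10.56, Σxy = 178.98
nΣxy − ΣxΣy = 1073.88 − 995.3 = 78.58
nΣx² − (Σx)² = 19132.26 − 18090.25 = 1042.01; nΣy² − (Σy)² = 63.36 − 54.76 = 8.6
r = 78.58 / √(1042.01 × 8.6) = 78.58 / 94.6641 ≈ 0.830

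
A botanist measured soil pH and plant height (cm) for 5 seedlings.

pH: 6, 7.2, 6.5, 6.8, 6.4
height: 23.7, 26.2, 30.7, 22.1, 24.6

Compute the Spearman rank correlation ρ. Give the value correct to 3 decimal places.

Rank pH: 1, 5, 3, 4, 2
Rank height: 2, 4, 5, 1, 3
d = rank(pH) − rank(height): -1, 1, -2, 3, -1; Σd² = 16
ρ = 1 − 6Σd² / [n(n²−1)] = 1 − 6×16 / (5×24) = 1 − 96/120 ≈ 0.200

0.200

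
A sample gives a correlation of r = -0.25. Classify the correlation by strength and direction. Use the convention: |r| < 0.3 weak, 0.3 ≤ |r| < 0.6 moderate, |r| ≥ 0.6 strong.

weak negative

r = -0.25 < 0 so the relationship is negative.
|r| = 0.25, which falls in the weak range.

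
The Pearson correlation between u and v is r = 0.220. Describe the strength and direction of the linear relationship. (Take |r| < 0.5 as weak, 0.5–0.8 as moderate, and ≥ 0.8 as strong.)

r = 0.220 > 0 so the relationship is positive.
|r| = 0.220, which falls in the weak range.

weak positive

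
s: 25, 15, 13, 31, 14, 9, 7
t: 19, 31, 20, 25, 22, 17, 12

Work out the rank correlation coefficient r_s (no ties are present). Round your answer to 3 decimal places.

0.714

Rank s: 6, 5, 3, 7, 4, 2, 1
Rank t: 3, 7, 4, 6, 5, 2, 1
d = rank(s) − rank(t): 3, -2, -1, 1, -1, 0, 0; Σd² = 16
ρ = 1 − 6Σd² / [n(n²−1)] = 1 − 6×16 / (7×48) = 1 − 96/336 ≈ 0.714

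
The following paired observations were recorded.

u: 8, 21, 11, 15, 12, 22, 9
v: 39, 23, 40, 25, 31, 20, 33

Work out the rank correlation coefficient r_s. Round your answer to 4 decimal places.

-0.8929

Rank u: 1, 6, 3, 5, 4, 7, 2
Rank v: 6, 2, 7, 3, 4, 1, 5
d = rank(u) − rank(v): -5, 4, -4, 2, 0, 6, -3; Σd² = 106
ρ = 1 − 6Σd² / [n(n²−1)] = 1 − 6×106 / (7×48) = 1 − 636/336 ≈ -0.8929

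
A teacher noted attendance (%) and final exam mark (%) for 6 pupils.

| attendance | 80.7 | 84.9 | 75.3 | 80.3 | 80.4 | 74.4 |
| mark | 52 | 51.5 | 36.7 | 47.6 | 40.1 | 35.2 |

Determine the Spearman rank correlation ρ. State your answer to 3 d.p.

Rank attendance: 5, 6, 2, 3, 4, 1
Rank mark: 6, 5, 2, 4, 3, 1
d = rank(attendance) − rank(mark): -1, 1, 0, -1, 1, 0; Σd² = 4
ρ = 1 − 6Σd² / [n(n²−1)] = 1 − 6×4 / (6×35) = 1 − 24/210 ≈ 0.886

0.886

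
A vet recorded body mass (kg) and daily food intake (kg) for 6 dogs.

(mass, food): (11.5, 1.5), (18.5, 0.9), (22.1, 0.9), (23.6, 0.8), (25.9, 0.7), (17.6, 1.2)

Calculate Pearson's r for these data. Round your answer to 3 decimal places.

n = 6, Σx = 119.2, Σy = 6, Σx² = 2500.44, Σy² = 6.44, Σxy = 111.92
nΣxy − ΣxΣy = 671.52 − 715.2 = -43.68
nΣx² − (Σx)² = 15002.64 − 14208.64 = 794; nΣy² − (Σy)² = 38.64 − 36 = 2.64
r = -43.68 / √(794 × 2.64) = -43.68 / 45.7838 ≈ -0.954

-0.954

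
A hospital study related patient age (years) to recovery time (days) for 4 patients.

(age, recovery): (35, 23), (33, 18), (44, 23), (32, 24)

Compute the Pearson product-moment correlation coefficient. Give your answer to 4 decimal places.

n = 4, Σx = 144, Σy = 88, Σx² = 5274, Σy² = 1958, Σxy = 3179
nΣxy − ΣxΣy = 12716 − 12672 = 44
nΣx² − (Σx)² = 21096 − 20736 = 360; nΣy² − (Σy)² = 7832 − 7744 = 88
r = 44 / √(360 × 88) = 44 / 177.9888 ≈ 0.2472

0.2472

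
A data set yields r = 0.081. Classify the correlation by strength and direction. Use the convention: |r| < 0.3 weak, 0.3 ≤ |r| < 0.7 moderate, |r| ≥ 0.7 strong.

r = 0.081 > 0 so the relationship is positive.
|r| = 0.081, which falls in the weak range.

weak positive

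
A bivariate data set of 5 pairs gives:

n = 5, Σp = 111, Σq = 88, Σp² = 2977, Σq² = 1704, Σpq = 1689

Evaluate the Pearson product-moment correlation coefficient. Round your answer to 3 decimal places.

r = (nΣpq − ΣpΣq) / √[(nΣp² − (Σp)²)(nΣq² − (Σq)²)]
Numerator: 5×1689 − 111×88 = -1323
Denominator: √[(14885 − 12321)(8520 − 7744)] = √[2564 × 776] = 1410.5545
r = -1323 / 1410.5545 ≈ -0.938

-0.938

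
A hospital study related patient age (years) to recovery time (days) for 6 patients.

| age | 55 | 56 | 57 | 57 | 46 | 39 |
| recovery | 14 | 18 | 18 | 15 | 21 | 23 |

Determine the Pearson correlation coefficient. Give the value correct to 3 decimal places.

-0.855

n = 6, Σx = 310, Σy = 109, Σx² = 16296, Σy² = 2039, Σxy = 5522
nΣxy − ΣxΣy = 33132 − 33790 = -658
nΣx² − (Σx)² = 97776 − 96100 = 1676; nΣy² − (Σy)² = 12234 − 11881 = 353
r = -658 / √(1676 × 353) = -658 / 769.1736 ≈ -0.855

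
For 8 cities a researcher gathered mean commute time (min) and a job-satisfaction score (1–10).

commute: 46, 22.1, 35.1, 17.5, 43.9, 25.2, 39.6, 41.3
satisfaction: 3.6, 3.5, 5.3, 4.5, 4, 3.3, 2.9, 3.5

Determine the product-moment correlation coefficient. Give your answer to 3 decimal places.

n = 8, Σx = 270.7, Σy = 30.6, Σx² = 9978.77, Σy² = 121.1, Σxy = 1025.88
nΣxy − ΣxΣy = 8207.04 − 8283.42 = -76.38
nΣx² − (Σx)² = 79830.16 − 73278.49 = 6551.67; nΣy² − (Σy)² = 968.8 − 936.36 = 32.44
r = -76.38 / √(6551.67 × 32.44) = -76.38 / 461.0165 ≈ -0.166

-0.166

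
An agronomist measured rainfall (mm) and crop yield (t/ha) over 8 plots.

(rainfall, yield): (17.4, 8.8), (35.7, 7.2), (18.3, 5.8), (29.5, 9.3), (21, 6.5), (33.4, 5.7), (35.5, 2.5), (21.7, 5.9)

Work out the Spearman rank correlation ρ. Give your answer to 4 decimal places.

-0.2619

Rank rainfall: 1, 8, 2, 5, 3, 6, 7, 4
Rank yield: 7, 6, 3, 8, 5, 2, 1, 4
d = rank(rainfall) − rank(yield): -6, 2, -1, -3, -2, 4, 6, 0; Σd² = 106
ρ = 1 − 6Σd² / [n(n²−1)] = 1 − 6×106 / (8×63) = 1 − 636/504 ≈ -0.2619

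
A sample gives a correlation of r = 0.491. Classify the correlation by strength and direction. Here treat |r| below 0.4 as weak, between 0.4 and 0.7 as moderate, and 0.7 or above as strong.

moderate positive

r = 0.491 > 0 so the relationship is positive.
|r| = 0.491, which falls in the moderate range.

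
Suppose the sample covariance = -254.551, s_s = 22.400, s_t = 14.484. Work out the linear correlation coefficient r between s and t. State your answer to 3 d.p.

r = Cov(s,t) / (s_s · s_t) = -254.551 / (22.400 × 14.484)
  = -254.551 / 324.4416 ≈ -0.785

-0.785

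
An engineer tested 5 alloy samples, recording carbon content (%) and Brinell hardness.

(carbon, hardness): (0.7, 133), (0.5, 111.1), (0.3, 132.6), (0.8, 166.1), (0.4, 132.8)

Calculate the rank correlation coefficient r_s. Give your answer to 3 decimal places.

Rank carbon: 4, 3, 1, 5, 2
Rank hardness: 4, 1, 2, 5, 3
d = rank(carbon) − rank(hardness): 0, 2, -1, 0, -1; Σd² = 6
ρ = 1 − 6Σd² / [n(n²−1)] = 1 − 6×6 / (5×24) = 1 − 36/120 ≈ 0.700

0.700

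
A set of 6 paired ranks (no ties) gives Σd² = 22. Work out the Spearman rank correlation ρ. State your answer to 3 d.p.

0.371

ρ = 1 − 6Σd² / [n(n²−1)] = 1 − 6×22 / (6×35)
  = 1 − 132/210 = 1 − 0.6286 ≈ 0.371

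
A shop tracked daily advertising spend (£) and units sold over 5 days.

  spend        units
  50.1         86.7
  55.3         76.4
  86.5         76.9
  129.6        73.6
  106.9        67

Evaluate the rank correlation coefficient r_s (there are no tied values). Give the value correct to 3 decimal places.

-0.800

Rank spend: 1, 2, 3, 5, 4
Rank units: 5, 3, 4, 2, 1
d = rank(spend) − rank(units): -4, -1, -1, 3, 3; Σd² = 36
ρ = 1 − 6Σd² / [n(n²−1)] = 1 − 6×36 / (5×24) = 1 − 216/120 ≈ -0.800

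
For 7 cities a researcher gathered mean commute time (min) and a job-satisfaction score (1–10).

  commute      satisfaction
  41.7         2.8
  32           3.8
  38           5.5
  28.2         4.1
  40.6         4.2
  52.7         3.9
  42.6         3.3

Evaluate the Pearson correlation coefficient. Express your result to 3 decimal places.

-0.196

n = 7, Σx = 275.8, Σy = 27.6, Σx² = 11242.54, Σy² = 113.08, Σxy = 1079.61
nΣxy − ΣxΣy = 7557.27 − 7612.08 = -54.81
nΣx² − (Σx)² = 78697.78 − 76065.64 = 2632.14; nΣy² − (Σy)² = 791.56 − 761.76 = 29.8
r = -54.81 / √(2632.14 × 29.8) = -54.81 / 280.0674 ≈ -0.196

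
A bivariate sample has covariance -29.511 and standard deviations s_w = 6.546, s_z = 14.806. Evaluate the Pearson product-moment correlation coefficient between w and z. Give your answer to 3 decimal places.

-0.304

r = Cov(w,z) / (s_w · s_z) = -29.511 / (6.546 × 14.806)
  = -29.511 / 96.9201 ≈ -0.304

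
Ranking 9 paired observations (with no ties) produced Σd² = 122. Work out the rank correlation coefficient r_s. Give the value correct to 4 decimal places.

-0.0167

ρ = 1 − 6Σd² / [n(n²−1)] = 1 − 6×122 / (9×80)
  = 1 − 732/720 = 1 − 1.01667 ≈ -0.0167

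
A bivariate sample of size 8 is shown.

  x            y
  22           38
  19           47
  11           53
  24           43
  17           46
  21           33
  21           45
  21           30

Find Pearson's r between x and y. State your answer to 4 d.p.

-0.6441

n = 8, Σx = 156, Σy = 335, Σx² = 3154, Σy² = 14441, Σxy = 6394
nΣxy − ΣxΣy = 51152 − 52260 = -1108
nΣx² − (Σx)² = 25232 − 24336 = 896; nΣy² − (Σy)² = 115528 − 112225 = 3303
r = -1108 / √(896 × 3303) = -1108 / 1720.3162 ≈ -0.6441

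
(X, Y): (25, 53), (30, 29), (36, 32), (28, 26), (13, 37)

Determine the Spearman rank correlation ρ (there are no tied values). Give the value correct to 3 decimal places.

-0.500

Rank X: 2, 4, 5, 3, 1
Rank Y: 5, 2, 3, 1, 4
d = rank(X) − rank(Y): -3, 2, 2, 2, -3; Σd² = 30
ρ = 1 − 6Σd² / [n(n²−1)] = 1 − 6×30 / (5×24) = 1 − 180/120 ≈ -0.500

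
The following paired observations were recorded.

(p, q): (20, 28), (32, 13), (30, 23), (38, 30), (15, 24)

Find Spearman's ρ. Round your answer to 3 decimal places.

0.100

Rank p: 2, 4, 3, 5, 1
Rank q: 4, 1, 2, 5, 3
d = rank(p) − rank(q): -2, 3, 1, 0, -2; Σd² = 18
ρ = 1 − 6Σd² / [n(n²−1)] = 1 − 6×18 / (5×24) = 1 − 108/120 ≈ 0.100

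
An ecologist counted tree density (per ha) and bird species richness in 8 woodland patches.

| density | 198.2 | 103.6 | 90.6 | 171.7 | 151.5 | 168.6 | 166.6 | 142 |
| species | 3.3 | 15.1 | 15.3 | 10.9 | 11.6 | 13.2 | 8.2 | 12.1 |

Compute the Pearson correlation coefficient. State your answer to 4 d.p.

-0.8337

n = 8, Σx = 1192.8, Σy = 89.7, Σx² = 187003.22, Σy² = 1114.25, Σxy = 12543.37
nΣxy − ΣxΣy = 100346.96 − 106994.16 = -6647.2
nΣx² − (Σx)² = 1496025.76 − 1422771.84 = 73253.92; nΣy² − (Σy)² = 8914 − 8046.09 = 867.91
r = -6647.2 / √(73253.92 × 867.91) = -6647.2 / 7973.5694 ≈ -0.8337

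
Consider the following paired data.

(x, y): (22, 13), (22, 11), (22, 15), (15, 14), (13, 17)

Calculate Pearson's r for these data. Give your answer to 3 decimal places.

n = 5, Σx = 94, Σy = 70, Σx² = 1846, Σy² = 1000, Σxy = 1289
nΣxy − ΣxΣy = 6445 − 6580 = -135
nΣx² − (Σx)² = 9230 − 8836 = 394; nΣy² − (Σy)² = 5000 − 4900 = 100
r = -135 / √(394 × 100) = -135 / 198.4943 ≈ -0.680

-0.680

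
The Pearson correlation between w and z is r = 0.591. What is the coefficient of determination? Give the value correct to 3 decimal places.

r² = (0.591)² = 0.349

0.349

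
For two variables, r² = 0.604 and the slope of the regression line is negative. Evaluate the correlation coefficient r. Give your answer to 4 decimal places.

|r| = √0.604 = 0.7772
The association is negative, so r = −0.7772.

-0.7772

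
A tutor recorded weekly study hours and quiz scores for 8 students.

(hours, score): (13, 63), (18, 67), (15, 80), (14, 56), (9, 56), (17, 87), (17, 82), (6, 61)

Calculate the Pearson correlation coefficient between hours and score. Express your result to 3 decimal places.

n = 8, Σx = 109, Σy = 552, Σx² = 1609, Σy² = 39144, Σxy = 7752
nΣxy − ΣxΣy = 62016 − 60168 = 1848
nΣx² − (Σx)² = 12872 − 11881 = 991; nΣy² − (Σy)² = 313152 − 304704 = 8448
r = 1848 / √(991 × 8448) = 1848 / 2893.4353 ≈ 0.639

0.639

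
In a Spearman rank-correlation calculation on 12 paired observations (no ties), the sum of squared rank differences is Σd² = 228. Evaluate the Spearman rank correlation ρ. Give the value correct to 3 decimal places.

0.203

ρ = 1 − 6Σd² / [n(n²−1)] = 1 − 6×228 / (12×143)
  = 1 − 1368/1716 = 1 − 0.7972 ≈ 0.203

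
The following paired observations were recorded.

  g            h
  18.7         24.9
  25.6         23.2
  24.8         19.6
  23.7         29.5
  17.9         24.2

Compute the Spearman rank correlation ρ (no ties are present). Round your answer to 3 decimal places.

Rank g: 2, 5, 4, 3, 1
Rank h: 4, 2, 1, 5, 3
d = rank(g) − rank(h): -2, 3, 3, -2, -2; Σd² = 30
ρ = 1 − 6Σd² / [n(n²−1)] = 1 − 6×30 / (5×24) = 1 − 180/120 ≈ -0.500

-0.500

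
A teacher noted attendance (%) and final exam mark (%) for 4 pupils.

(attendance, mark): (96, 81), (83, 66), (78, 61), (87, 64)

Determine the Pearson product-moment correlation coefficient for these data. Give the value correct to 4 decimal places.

0.9238

n = 4, Σx = 344, Σy = 272, Σx² = 29758, Σy² = 18734, Σxy = 23580
nΣxy − ΣxΣy = 94320 − 93568 = 752
nΣx² − (Σx)² = 119032 − 118336 = 696; nΣy² − (Σy)² = 74936 − 73984 = 952
r = 752 / √(696 × 952) = 752 / 813.9975 ≈ 0.9238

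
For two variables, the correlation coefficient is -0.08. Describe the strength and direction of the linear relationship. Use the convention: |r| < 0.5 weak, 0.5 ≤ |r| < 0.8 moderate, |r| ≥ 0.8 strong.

weak negative

r = -0.08 < 0 so the relationship is negative.
|r| = 0.08, which falls in the weak range.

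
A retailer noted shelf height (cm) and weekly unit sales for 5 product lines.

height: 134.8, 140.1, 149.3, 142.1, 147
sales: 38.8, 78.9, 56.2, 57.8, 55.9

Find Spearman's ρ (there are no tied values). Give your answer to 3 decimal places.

Rank height: 1, 2, 5, 3, 4
Rank sales: 1, 5, 3, 4, 2
d = rank(height) − rank(sales): 0, -3, 2, -1, 2; Σd² = 18
ρ = 1 − 6Σd² / [n(n²−1)] = 1 − 6×18 / (5×24) = 1 − 108/120 ≈ 0.100

0.100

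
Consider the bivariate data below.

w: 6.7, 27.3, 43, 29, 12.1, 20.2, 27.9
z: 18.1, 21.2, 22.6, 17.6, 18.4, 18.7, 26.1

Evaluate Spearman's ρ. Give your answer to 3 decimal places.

0.393

Rank w: 1, 4, 7, 6, 2, 3, 5
Rank z: 2, 5, 6, 1, 3, 4, 7
d = rank(w) − rank(z): -1, -1, 1, 5, -1, -1, -2; Σd² = 34
ρ = 1 − 6Σd² / [n(n²−1)] = 1 − 6×34 / (7×48) = 1 − 204/336 ≈ 0.393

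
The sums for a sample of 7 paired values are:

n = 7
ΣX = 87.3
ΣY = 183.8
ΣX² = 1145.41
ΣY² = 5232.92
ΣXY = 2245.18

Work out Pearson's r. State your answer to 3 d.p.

-0.310

r = (nΣXY − ΣXΣY) / √[(nΣX² − (ΣX)²)(nΣY² − (ΣY)²)]
Numerator: 7×2245.18 − 87.3×183.8 = -329.48
Denominator: √[(8017.87 − 7621.29)(36630.44 − 33782.44)] = √[396.58 × 2848] = 1062.7605
r = -329.48 / 1062.7605 ≈ -0.310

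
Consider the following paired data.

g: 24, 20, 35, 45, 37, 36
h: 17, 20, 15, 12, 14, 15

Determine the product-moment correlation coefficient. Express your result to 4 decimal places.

-0.9728

n = 6, Σg = 197, Σh = 93, Σg² = 6891, Σh² = 1479, Σgh = 2931
nΣgh − ΣgΣh = 17586 − 18321 = -735
nΣg² − (Σg)² = 41346 − 38809 = 2537; nΣh² − (Σh)² = 8874 − 8649 = 225
r = -735 / √(2537 × 225) = -735 / 755.5296 ≈ -0.9728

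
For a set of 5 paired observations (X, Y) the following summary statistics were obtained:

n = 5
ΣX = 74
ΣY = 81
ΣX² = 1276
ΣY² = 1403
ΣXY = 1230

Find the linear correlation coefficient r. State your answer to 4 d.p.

r = (nΣXY − ΣXΣY) / √[(nΣX² − (ΣX)²)(nΣY² − (ΣY)²)]
Numerator: 5×1230 − 74×81 = 156
Denominator: √[(6380 − 5476)(7015 − 6561)] = √[904 × 454] = 640.6372
r = 156 / 640.6372 ≈ 0.2435

0.2435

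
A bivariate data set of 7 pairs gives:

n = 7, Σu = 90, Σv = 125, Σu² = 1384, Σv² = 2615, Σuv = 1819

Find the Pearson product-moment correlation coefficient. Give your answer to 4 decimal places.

0.7189

r = (nΣuv − ΣuΣv) / √[(nΣu² − (Σu)²)(nΣv² − (Σv)²)]
Numerator: 7×1819 − 90×125 = 1483
Denominator: √[(9688 − 8100)(18305 − 15625)] = √[1588 × 2680] = 2062.9687
r = 1483 / 2062.9687 ≈ 0.7189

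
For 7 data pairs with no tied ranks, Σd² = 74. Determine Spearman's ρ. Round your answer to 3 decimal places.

-0.321

ρ = 1 − 6Σd² / [n(n²−1)] = 1 − 6×74 / (7×48)
  = 1 − 444/336 = 1 − 1.3214 ≈ -0.321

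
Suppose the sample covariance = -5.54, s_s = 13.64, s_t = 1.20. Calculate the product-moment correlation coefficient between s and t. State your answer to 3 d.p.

-0.338

r = Cov(s,t) / (s_s · s_t) = -5.54 / (13.64 × 1.20)
  = -5.54 / 16.3680 ≈ -0.338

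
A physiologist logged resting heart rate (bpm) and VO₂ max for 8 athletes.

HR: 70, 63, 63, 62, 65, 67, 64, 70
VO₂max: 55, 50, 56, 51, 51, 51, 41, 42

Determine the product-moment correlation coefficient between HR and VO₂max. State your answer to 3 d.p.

-0.145

n = 8, Σx = 524, Σy = 397, Σx² = 34392, Σy² = 19909, Σxy = 25986
nΣxy − ΣxΣy = 207888 − 208028 = -140
nΣx² − (Σx)² = 275136 − 274576 = 560; nΣy² − (Σy)² = 159272 − 157609 = 1663
r = -140 / √(560 × 1663) = -140 / 965.0285 ≈ -0.145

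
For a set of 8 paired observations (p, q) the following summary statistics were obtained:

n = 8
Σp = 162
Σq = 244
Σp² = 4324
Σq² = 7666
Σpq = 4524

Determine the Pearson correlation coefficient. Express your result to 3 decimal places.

r = (nΣpq − ΣpΣq) / √[(nΣp² − (Σp)²)(nΣq² − (Σq)²)]
Numerator: 8×4524 − 162×244 = -3336
Denominator: √[(34592 − 26244)(61328 − 59536)] = √[8348 × 1792] = 3867.7663
r = -3336 / 3867.7663 ≈ -0.863

-0.863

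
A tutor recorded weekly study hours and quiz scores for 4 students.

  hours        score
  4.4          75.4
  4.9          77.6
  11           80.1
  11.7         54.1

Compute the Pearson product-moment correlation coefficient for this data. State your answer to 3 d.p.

-0.513

n = 4, Σx = 32, Σy = 287.2, Σx² = 301.26, Σy² = 21049.74, Σxy = 2226.07
nΣxy − ΣxΣy = 8904.28 − 9190.4 = -286.12
nΣx² − (Σx)² = 1205.04 − 1024 = 181.04; nΣy² − (Σy)² = 84198.96 − 82483.84 = 1715.12
r = -286.12 / √(181.04 × 1715.12) = -286.12 / 557.2300 ≈ -0.513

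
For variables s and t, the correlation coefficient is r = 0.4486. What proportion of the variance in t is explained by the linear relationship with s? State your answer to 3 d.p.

r² = (0.4486)² = 0.201

0.201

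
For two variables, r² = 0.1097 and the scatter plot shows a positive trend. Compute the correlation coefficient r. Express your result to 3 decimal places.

|r| = √0.1097 = 0.331
The association is positive, so r = 0.331.

0.331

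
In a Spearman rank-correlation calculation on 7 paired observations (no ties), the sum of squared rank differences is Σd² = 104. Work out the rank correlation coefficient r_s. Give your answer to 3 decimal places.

-0.857

ρ = 1 − 6Σd² / [n(n²−1)] = 1 − 6×104 / (7×48)
  = 1 − 624/336 = 1 − 1.8571 ≈ -0.857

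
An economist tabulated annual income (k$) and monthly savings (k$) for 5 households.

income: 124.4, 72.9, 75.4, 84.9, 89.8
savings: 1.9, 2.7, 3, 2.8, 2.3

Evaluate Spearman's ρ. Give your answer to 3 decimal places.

-0.700

Rank income: 5, 1, 2, 3, 4
Rank savings: 1, 3, 5, 4, 2
d = rank(income) − rank(savings): 4, -2, -3, -1, 2; Σd² = 34
ρ = 1 − 6Σd² / [n(n²−1)] = 1 − 6×34 / (5×24) = 1 − 204/120 ≈ -0.700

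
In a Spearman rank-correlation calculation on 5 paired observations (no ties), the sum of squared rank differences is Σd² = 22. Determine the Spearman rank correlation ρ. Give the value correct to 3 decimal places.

-0.100

ρ = 1 − 6Σd² / [n(n²−1)] = 1 − 6×22 / (5×24)
  = 1 − 132/120 = 1 − 1.1000 ≈ -0.100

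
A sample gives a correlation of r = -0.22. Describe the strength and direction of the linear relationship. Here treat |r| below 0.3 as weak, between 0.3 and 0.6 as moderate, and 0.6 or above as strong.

weak negative

r = -0.22 < 0 so the relationship is negative.
|r| = 0.22, which falls in the weak range.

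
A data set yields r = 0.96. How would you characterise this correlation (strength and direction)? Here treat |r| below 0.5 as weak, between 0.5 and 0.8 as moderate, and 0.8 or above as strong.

r = 0.96 > 0 so the relationship is positive.
|r| = 0.96, which falls in the strong range.

strong positive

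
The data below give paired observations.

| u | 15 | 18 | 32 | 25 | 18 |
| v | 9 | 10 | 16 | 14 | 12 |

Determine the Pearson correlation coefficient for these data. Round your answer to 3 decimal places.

0.957

n = 5, Σu = 108, Σv = 61, Σu² = 2522, Σv² = 777, Σuv = 1393
nΣuv − ΣuΣv = 6965 − 6588 = 377
nΣu² − (Σu)² = 12610 − 11664 = 946; nΣv² − (Σv)² = 3885 − 3721 = 164
r = 377 / √(946 × 164) = 377 / 393.8832 ≈ 0.957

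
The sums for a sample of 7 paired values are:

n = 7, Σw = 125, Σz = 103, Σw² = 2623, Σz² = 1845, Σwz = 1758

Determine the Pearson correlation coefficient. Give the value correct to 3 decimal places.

r = (nΣwz − ΣwΣz) / √[(nΣw² − (Σw)²)(nΣz² − (Σz)²)]
Numerator: 7×1758 − 125×103 = -569
Denominator: √[(18361 − 15625)(12915 − 10609)] = √[2736 × 2306] = 2511.8153
r = -569 / 2511.8153 ≈ -0.227

-0.227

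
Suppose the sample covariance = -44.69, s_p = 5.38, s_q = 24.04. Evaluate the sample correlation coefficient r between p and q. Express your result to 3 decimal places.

r = Cov(p,q) / (s_p · s_q) = -44.69 / (5.38 × 24.04)
  = -44.69 / 129.3352 ≈ -0.346

-0.346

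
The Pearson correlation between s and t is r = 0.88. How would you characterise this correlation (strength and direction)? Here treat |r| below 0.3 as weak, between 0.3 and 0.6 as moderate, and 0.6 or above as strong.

r = 0.88 > 0 so the relationship is positive.
|r| = 0.88, which falls in the strong range.

strong positive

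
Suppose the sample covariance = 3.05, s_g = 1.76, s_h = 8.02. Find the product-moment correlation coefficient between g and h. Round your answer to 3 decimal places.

0.216

r = Cov(g,h) / (s_g · s_h) = 3.05 / (1.76 × 8.02)
  = 3.05 / 14.1152 ≈ 0.216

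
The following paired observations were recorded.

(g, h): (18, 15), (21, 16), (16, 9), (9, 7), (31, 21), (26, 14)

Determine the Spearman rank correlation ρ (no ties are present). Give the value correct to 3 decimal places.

0.829

Rank g: 3, 4, 2, 1, 6, 5
Rank h: 4, 5, 2, 1, 6, 3
d = rank(g) − rank(h): -1, -1, 0, 0, 0, 2; Σd² = 6
ρ = 1 − 6Σd² / [n(n²−1)] = 1 − 6×6 / (6×35) = 1 − 36/210 ≈ 0.829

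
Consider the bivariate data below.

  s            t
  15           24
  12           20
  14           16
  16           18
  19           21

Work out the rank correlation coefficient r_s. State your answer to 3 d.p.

Rank s: 3, 1, 2, 4, 5
Rank t: 5, 3, 1, 2, 4
d = rank(s) − rank(t): -2, -2, 1, 2, 1; Σd² = 14
ρ = 1 − 6Σd² / [n(n²−1)] = 1 − 6×14 / (5×24) = 1 − 84/120 ≈ 0.300

0.300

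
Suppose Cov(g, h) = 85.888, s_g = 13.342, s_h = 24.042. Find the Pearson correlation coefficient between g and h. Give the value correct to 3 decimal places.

0.268

r = Cov(g,h) / (s_g · s_h) = 85.888 / (13.342 × 24.042)
  = 85.888 / 320.7684 ≈ 0.268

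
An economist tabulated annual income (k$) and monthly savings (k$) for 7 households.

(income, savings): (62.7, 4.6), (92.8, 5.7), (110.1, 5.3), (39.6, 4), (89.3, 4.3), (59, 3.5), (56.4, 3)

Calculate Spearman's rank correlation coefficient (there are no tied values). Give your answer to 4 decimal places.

0.8214

Rank income: 4, 6, 7, 1, 5, 3, 2
Rank savings: 5, 7, 6, 3, 4, 2, 1
d = rank(income) − rank(savings): -1, -1, 1, -2, 1, 1, 1; Σd² = 10
ρ = 1 − 6Σd² / [n(n²−1)] = 1 − 6×10 / (7×48) = 1 − 60/336 ≈ 0.8214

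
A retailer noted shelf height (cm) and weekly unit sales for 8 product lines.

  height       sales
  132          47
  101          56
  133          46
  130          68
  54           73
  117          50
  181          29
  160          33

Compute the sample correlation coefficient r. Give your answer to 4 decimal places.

-0.8592

n = 8, Σx = 1008, Σy = 402, Σx² = 137180, Σy² = 21844, Σxy = 47139
nΣxy − ΣxΣy = 377112 − 405216 = -28104
nΣx² − (Σx)² = 1097440 − 1016064 = 81376; nΣy² − (Σy)² = 174752 − 161604 = 13148
r = -28104 / √(81376 × 13148) = -28104 / 32709.8097 ≈ -0.8592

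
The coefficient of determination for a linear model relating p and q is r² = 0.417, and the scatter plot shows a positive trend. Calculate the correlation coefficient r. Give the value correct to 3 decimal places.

|r| = √0.417 = 0.646
The association is positive, so r = 0.646.

0.646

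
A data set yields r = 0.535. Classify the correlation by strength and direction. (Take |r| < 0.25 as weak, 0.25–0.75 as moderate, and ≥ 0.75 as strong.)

r = 0.535 > 0 so the relationship is positive.
|r| = 0.535, which falls in the moderate range.

moderate positive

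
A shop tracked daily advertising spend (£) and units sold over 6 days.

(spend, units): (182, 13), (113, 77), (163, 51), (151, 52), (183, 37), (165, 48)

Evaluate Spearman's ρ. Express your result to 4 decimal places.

Rank spend: 5, 1, 3, 2, 6, 4
Rank units: 1, 6, 4, 5, 2, 3
d = rank(spend) − rank(units): 4, -5, -1, -3, 4, 1; Σd² = 68
ρ = 1 − 6Σd² / [n(n²−1)] = 1 − 6×68 / (6×35) = 1 − 408/210 ≈ -0.9429

-0.9429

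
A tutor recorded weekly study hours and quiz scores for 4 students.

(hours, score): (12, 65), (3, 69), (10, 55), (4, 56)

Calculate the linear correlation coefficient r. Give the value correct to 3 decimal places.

n = 4, Σx = 29, Σy = 245, Σx² = 269, Σy² = 15147, Σxy = 1761
nΣxy − ΣxΣy = 7044 − 7105 = -61
nΣx² − (Σx)² = 1076 − 841 = 235; nΣy² − (Σy)² = 60588 − 60025 = 563
r = -61 / √(235 × 563) = -61 / 363.7375 ≈ -0.168

-0.168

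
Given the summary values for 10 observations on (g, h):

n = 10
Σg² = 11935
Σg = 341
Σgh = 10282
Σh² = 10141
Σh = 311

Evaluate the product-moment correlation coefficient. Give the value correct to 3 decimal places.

-0.852

r = (nΣgh − ΣgΣh) / √[(nΣg² − (Σg)²)(nΣh² − (Σh)²)]
Numerator: 10×10282 − 341×311 = -3231
Denominator: √[(119350 − 116281)(101410 − 96721)] = √[3069 × 4689] = 3793.4867
r = -3231 / 3793.4867 ≈ -0.852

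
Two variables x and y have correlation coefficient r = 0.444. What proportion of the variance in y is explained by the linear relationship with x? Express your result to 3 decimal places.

r² = (0.444)² = 0.197

0.197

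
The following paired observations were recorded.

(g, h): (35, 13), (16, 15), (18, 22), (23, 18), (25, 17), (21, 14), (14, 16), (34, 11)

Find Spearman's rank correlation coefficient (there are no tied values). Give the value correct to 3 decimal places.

-0.452

Rank g: 8, 2, 3, 5, 6, 4, 1, 7
Rank h: 2, 4, 8, 7, 6, 3, 5, 1
d = rank(g) − rank(h): 6, -2, -5, -2, 0, 1, -4, 6; Σd² = 122
ρ = 1 − 6Σd² / [n(n²−1)] = 1 − 6×122 / (8×63) = 1 − 732/504 ≈ -0.452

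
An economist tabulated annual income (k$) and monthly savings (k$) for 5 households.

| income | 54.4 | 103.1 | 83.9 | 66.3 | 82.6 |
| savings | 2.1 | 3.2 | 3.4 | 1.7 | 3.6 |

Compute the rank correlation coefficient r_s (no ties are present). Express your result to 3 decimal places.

0.500

Rank income: 1, 5, 4, 2, 3
Rank savings: 2, 3, 4, 1, 5
d = rank(income) − rank(savings): -1, 2, 0, 1, -2; Σd² = 10
ρ = 1 − 6Σd² / [n(n²−1)] = 1 − 6×10 / (5×24) = 1 − 60/120 ≈ 0.500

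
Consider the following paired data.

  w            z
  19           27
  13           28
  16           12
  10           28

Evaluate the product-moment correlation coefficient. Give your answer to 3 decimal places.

n = 4, Σw = 58, Σz = 95, Σw² = 886, Σz² = 2441, Σwz = 1349
nΣwz − ΣwΣz = 5396 − 5510 = -114
nΣw² − (Σw)² = 3544 − 3364 = 180; nΣz² − (Σz)² = 9764 − 9025 = 739
r = -114 / √(180 × 739) = -114 / 364.7191 ≈ -0.313

-0.313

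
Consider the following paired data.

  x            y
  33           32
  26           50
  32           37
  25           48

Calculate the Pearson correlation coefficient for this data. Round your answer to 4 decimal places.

-0.9716

n = 4, Σx = 116, Σy = 167, Σx² = 3414, Σy² = 7197, Σxy = 4740
nΣxy − ΣxΣy = 18960 − 19372 = -412
nΣx² − (Σx)² = 13656 − 13456 = 200; nΣy² − (Σy)² = 28788 − 27889 = 899
r = -412 / √(200 × 899) = -412 / 424.0283 ≈ -0.9716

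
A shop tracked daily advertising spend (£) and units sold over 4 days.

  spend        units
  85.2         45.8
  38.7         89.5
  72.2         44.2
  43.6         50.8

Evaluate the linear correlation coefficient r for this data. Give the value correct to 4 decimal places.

-0.7128

n = 4, Σx = 239.7, Σy = 230.3, Σx² = 15870.53, Σy² = 14642.17, Σxy = 12771.93
nΣxy − ΣxΣy = 51087.72 − 55202.91 = -4115.19
nΣx² − (Σx)² = 63482.12 − 57456.09 = 6026.03; nΣy² − (Σy)² = 58568.68 − 53038.09 = 5530.59
r = -4115.19 / √(6026.03 × 5530.59) = -4115.19 / 5772.9976 ≈ -0.7128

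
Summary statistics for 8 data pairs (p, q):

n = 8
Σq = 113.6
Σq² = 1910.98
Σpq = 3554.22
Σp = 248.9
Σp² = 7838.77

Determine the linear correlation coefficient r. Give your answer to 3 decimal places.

0.118

r = (nΣpq − ΣpΣq) / √[(nΣp² − (Σp)²)(nΣq² − (Σq)²)]
Numerator: 8×3554.22 − 248.9×113.6 = 158.72
Denominator: √[(62710.16 − 61951.21)(15287.84 − 12904.96)] = √[758.95 × 2382.88] = 1344.7999
r = 158.72 / 1344.7999 ≈ 0.118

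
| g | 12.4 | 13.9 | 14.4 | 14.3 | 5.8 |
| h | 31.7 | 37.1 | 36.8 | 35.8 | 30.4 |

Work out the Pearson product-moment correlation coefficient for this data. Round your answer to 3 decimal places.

0.839

n = 5, Σg = 60.8, Σh = 171.8, Σg² = 792.46, Σh² = 5941.34, Σgh = 2126.95
nΣgh − ΣgΣh = 10634.75 − 10445.44 = 189.31
nΣg² − (Σg)² = 3962.3 − 3696.64 = 265.66; nΣh² − (Σh)² = 29706.7 − 29515.24 = 191.46
r = 189.31 / √(265.66 × 191.46) = 189.31 / 225.5289 ≈ 0.839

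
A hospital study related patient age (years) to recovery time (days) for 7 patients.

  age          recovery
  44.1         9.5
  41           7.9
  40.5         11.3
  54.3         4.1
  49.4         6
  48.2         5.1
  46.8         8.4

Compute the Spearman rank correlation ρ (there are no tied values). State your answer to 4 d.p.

Rank age: 3, 2, 1, 7, 6, 5, 4
Rank recovery: 6, 4, 7, 1, 3, 2, 5
d = rank(age) − rank(recovery): -3, -2, -6, 6, 3, 3, -1; Σd² = 104
ρ = 1 − 6Σd² / [n(n²−1)] = 1 − 6×104 / (7×48) = 1 − 624/336 ≈ -0.8571

-0.8571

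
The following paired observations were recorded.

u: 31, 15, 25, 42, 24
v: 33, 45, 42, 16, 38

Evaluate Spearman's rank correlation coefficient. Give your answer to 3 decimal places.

-0.900

Rank u: 4, 1, 3, 5, 2
Rank v: 2, 5, 4, 1, 3
d = rank(u) − rank(v): 2, -4, -1, 4, -1; Σd² = 38
ρ = 1 − 6Σd² / [n(n²−1)] = 1 − 6×38 / (5×24) = 1 − 228/120 ≈ -0.900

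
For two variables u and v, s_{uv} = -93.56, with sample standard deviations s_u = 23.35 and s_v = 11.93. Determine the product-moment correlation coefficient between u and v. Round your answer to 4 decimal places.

-0.3359

r = Cov(u,v) / (s_u · s_v) = -93.56 / (23.35 × 11.93)
  = -93.56 / 278.5655 ≈ -0.3359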